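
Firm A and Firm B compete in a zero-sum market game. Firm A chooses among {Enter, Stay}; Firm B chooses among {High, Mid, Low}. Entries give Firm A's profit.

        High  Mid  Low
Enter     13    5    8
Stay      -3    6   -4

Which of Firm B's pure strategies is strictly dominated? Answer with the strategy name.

Low holds Firm A's payoff strictly below High in every row: 8 < 13, -4 < -3.
So High is strictly dominated for Firm B.

High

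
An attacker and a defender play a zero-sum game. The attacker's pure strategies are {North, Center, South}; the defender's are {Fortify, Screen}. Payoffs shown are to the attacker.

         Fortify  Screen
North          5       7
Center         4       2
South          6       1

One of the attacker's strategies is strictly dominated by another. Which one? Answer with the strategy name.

Center

North gives a strictly higher payoff than Center against every column: 5 > 4, 7 > 2.
So Center is strictly dominated and the attacker never plays it.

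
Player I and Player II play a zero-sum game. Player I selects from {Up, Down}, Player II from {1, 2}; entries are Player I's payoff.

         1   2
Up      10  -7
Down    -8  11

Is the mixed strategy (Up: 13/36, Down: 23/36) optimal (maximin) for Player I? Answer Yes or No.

No

Against 1 this mix gives (13/36)·10 + (23/36)·(-8) = -3/2.
Against 2 this mix gives (13/36)·(-7) + (23/36)·11 = 9/2.
Player II will play 1, holding Player I to -3/2. Shifting weight toward the row that does better against 1 would raise this floor (the equalizing mix achieves 3/2 against both 1 and 2), so the proposed strategy is not optimal.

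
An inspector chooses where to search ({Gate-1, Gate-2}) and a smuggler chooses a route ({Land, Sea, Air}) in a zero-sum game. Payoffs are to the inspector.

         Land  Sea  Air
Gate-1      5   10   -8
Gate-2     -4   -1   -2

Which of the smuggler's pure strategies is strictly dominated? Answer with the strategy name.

Sea

Land holds the inspector's payoff strictly below Sea in every row: 5 < 10, -4 < -1.
So Sea is strictly dominated for the smuggler.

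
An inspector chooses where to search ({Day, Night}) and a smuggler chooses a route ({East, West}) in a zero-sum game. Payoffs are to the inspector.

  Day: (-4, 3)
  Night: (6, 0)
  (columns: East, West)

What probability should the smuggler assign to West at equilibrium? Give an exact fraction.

Row minima: Day → -4, Night → 0; maximin = 0.
Column maxima: East → 6, West → 3; minimax = 3.
0 ≠ 3, so there is no saddle point; optimal play is mixed.
Let the inspector play Day with probability p. Expected payoff against East: (-4)p + 6(1−p) = −10p + 6; against West: 3p + 0(1−p) = 3p.
Setting these equal: −10p + 6 = 3p ⇒ −13p = -6 ⇒ p = 6/13, and the value is (-10)·(6/13) + 6 = 18/13.
For the smuggler: with q = P(East), equating Day's and Night's payoffs gives −7q + 3 = 6q ⇒ q = 3/13.

10/13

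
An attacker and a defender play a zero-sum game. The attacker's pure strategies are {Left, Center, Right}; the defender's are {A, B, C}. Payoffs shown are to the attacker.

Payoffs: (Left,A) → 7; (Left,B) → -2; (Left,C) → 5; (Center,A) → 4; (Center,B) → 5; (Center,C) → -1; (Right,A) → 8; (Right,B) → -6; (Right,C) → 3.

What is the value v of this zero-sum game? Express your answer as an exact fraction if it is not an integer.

23/13

Row minima: Left → -2, Center → -1, Right → -6; maximin = -1.
Column maxima: A → 8, B → 5, C → 5; minimax = 5.
-1 ≠ 5, so there is no saddle point; optimal play is mixed.
A is strictly dominated by C (it gives the attacker strictly more in every row), so the defender never plays it.
With A eliminated, Right is strictly dominated by Left (Left gives the attacker strictly more in every remaining column), so the attacker never plays it.
On the remaining 2×2 (Left, Center vs B, C):
Let the attacker play Left with probability p. Expected payoff against B: (-2)p + 5(1−p) = −7p + 5; against C: 5p + (-1)(1−p) = 6p − 1.
Setting these equal: −7p + 5 = 6p − 1 ⇒ −13p = -6 ⇒ p = 6/13, and the value is (-7)·(6/13) + 5 = 23/13.
For the defender: with q = P(B), equating Left's and Center's payoffs gives −7q + 5 = 6q − 1 ⇒ q = 6/13.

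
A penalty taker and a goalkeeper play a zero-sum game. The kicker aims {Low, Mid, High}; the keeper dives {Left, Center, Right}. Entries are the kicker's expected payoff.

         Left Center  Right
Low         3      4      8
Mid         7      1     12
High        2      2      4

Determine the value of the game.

25/7

Row minima: Low → 3, Mid → 1, High → 2; maximin = 3.
Column maxima: Left → 7, Center → 4, Right → 12; minimax = 4.
3 ≠ 4, so there is no saddle point; optimal play is mixed.
High is strictly dominated by Low, so the kicker never plays it.
Right is strictly dominated by Left (it gives the kicker strictly more in every row), so the keeper never plays it.
On the remaining 2×2 (Low, Mid vs Left, Center):
Let the kicker play Low with probability p. Expected payoff against Left: 3p + 7(1−p) = −4p + 7; against Center: 4p + 1(1−p) = 3p + 1.
Setting these equal: −4p + 7 = 3p + 1 ⇒ −7p = -6 ⇒ p = 6/7, and the value is (-4)·(6/7) + 7 = 25/7.
For the keeper: with q = P(Left), equating Low's and Mid's payoffs gives −q + 4 = 6q + 1 ⇒ q = 3/7.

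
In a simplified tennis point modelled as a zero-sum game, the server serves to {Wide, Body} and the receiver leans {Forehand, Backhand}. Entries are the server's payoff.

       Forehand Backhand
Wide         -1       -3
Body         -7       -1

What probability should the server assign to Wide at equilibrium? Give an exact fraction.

Row minima: Wide → -3, Body → -7; maximin = -3.
Column maxima: Forehand → -1, Backhand → -1; minimax = -1.
-3 ≠ -1, so there is no saddle point; optimal play is mixed.
Let the server play Wide with probability p. Expected payoff against Forehand: (-1)p + (-7)(1−p) = 6p − 7; against Backhand: (-3)p + (-1)(1−p) = −2p − 1.
Setting these equal: 6p − 7 = −2p − 1 ⇒ 8p = 6 ⇒ p = 3/4, and the value is (6)·(3/4) − 7 = -5/2.
For the receiver: with q = P(Forehand), equating Wide's and Body's payoffs gives 2q − 3 = −6q − 1 ⇒ q = 1/4.

3/4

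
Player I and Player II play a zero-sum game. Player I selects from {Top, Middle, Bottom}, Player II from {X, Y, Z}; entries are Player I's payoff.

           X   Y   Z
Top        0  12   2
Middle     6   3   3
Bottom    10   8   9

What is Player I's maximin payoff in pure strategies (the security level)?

8

Row minima: Top → 0, Middle → 3, Bottom → 8.
The best of these is 8.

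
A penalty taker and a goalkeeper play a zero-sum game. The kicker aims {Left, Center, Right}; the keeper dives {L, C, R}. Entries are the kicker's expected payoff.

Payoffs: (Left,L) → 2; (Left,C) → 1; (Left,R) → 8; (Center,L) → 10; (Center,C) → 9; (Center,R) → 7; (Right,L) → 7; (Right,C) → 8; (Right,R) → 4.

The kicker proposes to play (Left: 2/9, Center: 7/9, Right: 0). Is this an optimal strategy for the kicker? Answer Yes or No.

Against L this mix gives (2/9)·2 + (7/9)·10 = 74/9.
Against C this mix gives (2/9)·1 + (7/9)·9 = 65/9.
Against R this mix gives (2/9)·8 + (7/9)·7 = 65/9.
All of the keeper's active replies (C, R) yield 65/9, and no column does worse for the kicker. The mix makes the keeper indifferent and guarantees 65/9, so it is optimal.

Yes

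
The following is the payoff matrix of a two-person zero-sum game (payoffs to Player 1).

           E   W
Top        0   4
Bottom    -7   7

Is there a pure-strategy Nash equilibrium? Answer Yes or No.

Yes

Row minima: Top → 0, Bottom → -7; maximin = 0.
Column maxima: E → 0, W → 7; minimax = 0.
maximin = minimax = 0, so a saddle point exists.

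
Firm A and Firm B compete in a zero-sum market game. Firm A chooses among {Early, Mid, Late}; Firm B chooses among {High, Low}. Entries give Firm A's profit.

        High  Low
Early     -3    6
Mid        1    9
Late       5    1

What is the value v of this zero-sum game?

Row minima: Early → -3, Mid → 1, Late → 1; maximin = 1.
Column maxima: High → 5, Low → 9; minimax = 5.
1 ≠ 5, so there is no saddle point; optimal play is mixed.
Early is strictly dominated by Mid, so Firm A never plays it.
On the remaining 2×2 (Mid, Late vs High, Low):
Let Firm A play Mid with probability p. Expected payoff against High: 1p + 5(1−p) = −4p + 5; against Low: 9p + 1(1−p) = 8p + 1.
Setting these equal: −4p + 5 = 8p + 1 ⇒ −12p = -4 ⇒ p = 1/3, and the value is (-4)·(1/3) + 5 = 11/3.
For Firm B: with q = P(High), equating Mid's and Late's payoffs gives −8q + 9 = 4q + 1 ⇒ q = 2/3.

11/3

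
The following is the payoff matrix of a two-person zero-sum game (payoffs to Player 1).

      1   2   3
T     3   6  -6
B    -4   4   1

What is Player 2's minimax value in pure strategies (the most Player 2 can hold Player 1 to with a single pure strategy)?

Column maxima: 1 → 3, 2 → 6, 3 → 1.
The smallest of these is 1.

1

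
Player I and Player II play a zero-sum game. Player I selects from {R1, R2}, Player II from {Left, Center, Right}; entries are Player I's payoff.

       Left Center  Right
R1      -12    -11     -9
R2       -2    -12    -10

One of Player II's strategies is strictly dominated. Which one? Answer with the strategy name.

Center holds Player I's payoff strictly below Right in every row: -11 < -9, -12 < -10.
So Right is strictly dominated for Player II.

Right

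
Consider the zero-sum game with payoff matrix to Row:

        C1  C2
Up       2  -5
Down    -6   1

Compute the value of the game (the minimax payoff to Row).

-2

Row minima: Up → -5, Down → -6; maximin = -5.
Column maxima: C1 → 2, C2 → 1; minimax = 1.
-5 ≠ 1, so there is no saddle point; optimal play is mixed.
Let Row play Up with probability p. Expected payoff against C1: 2p + (-6)(1−p) = 8p − 6; against C2: (-5)p + 1(1−p) = −6p + 1.
Setting these equal: 8p − 6 = −6p + 1 ⇒ 14p = 7 ⇒ p = 1/2, and the value is (8)·(1/2) − 6 = -2.
For Column: with q = P(C1), equating Up's and Down's payoffs gives 7q − 5 = −7q + 1 ⇒ q = 3/7.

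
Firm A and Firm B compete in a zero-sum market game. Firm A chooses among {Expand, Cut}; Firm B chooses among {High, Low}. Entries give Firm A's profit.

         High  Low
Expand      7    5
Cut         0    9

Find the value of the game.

Row minima: Expand → 5, Cut → 0; maximin = 5.
Column maxima: High → 7, Low → 9; minimax = 7.
5 ≠ 7, so there is no saddle point; optimal play is mixed.
Let Firm A play Expand with probability p. Expected payoff against High: 7p + 0(1−p) = 7p; against Low: 5p + 9(1−p) = −4p + 9.
Setting these equal: 7p = −4p + 9 ⇒ 11p = 9 ⇒ p = 9/11, and the value is (7)·(9/11) = 63/11.
For Firm B: with q = P(High), equating Expand's and Cut's payoffs gives 2q + 5 = −9q + 9 ⇒ q = 4/11.

63/11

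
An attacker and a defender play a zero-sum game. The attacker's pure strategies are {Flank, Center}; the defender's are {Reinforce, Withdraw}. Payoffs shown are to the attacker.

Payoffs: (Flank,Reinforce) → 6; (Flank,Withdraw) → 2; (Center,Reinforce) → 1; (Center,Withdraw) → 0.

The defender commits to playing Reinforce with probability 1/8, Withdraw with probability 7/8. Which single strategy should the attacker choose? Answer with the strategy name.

Flank

Expected payoff of Flank: (1/8)·6 + (7/8)·2 = 5/2.
Expected payoff of Center: (1/8)·1 + (7/8)·0 = 1/8.
The largest is 5/2, so the attacker's best response is Flank.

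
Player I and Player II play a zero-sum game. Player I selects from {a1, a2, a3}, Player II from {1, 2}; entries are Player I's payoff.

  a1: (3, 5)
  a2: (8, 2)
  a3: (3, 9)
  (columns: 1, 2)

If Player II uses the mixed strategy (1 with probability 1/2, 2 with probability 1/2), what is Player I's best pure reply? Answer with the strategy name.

Expected payoff of a1: (1/2)·3 + (1/2)·5 = 4.
Expected payoff of a2: (1/2)·8 + (1/2)·2 = 5.
Expected payoff of a3: (1/2)·3 + (1/2)·9 = 6.
The largest is 6, so Player I's best response is a3.

a3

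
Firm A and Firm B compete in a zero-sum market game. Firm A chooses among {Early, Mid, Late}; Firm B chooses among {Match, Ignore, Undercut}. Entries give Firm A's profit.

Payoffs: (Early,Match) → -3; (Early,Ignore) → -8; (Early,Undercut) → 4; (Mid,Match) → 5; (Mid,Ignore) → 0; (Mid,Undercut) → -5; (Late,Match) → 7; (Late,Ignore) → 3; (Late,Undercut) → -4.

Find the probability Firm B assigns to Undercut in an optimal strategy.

Row minima: Early → -8, Mid → -5, Late → -4; maximin = -4.
Column maxima: Match → 7, Ignore → 3, Undercut → 4; minimax = 3.
-4 ≠ 3, so there is no saddle point; optimal play is mixed.
Mid is strictly dominated by Late, so Firm A never plays it.
Match is strictly dominated by Ignore (it gives Firm A strictly more in every row), so Firm B never plays it.
On the remaining 2×2 (Early, Late vs Ignore, Undercut):
Let Firm A play Early with probability p. Expected payoff against Ignore: (-8)p + 3(1−p) = −11p + 3; against Undercut: 4p + (-4)(1−p) = 8p − 4.
Setting these equal: −11p + 3 = 8p − 4 ⇒ −19p = -7 ⇒ p = 7/19, and the value is (-11)·(7/19) + 3 = -20/19.
For Firm B: with q = P(Ignore), equating Early's and Late's payoffs gives −12q + 4 = 7q − 4 ⇒ q = 8/19.

11/19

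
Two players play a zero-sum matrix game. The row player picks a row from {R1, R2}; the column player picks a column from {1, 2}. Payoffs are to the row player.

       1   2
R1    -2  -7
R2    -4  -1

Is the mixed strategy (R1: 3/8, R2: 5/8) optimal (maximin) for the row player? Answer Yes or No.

Against 1 this mix gives (3/8)·(-2) + (5/8)·(-4) = -13/4.
Against 2 this mix gives (3/8)·(-7) + (5/8)·(-1) = -13/4.
All of the column player's active replies (1, 2) yield -13/4, and no column does worse for the row player. The mix makes the column player indifferent and guarantees -13/4, so it is optimal.

Yes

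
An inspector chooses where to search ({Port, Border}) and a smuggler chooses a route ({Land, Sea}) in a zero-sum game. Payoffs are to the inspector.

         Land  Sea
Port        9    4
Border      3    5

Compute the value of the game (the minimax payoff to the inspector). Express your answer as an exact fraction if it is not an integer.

Row minima: Port → 4, Border → 3; maximin = 4.
Column maxima: Land → 9, Sea → 5; minimax = 5.
4 ≠ 5, so there is no saddle point; optimal play is mixed.
Let the inspector play Port with probability p. Expected payoff against Land: 9p + 3(1−p) = 6p + 3; against Sea: 4p + 5(1−p) = −p + 5.
Setting these equal: 6p + 3 = −p + 5 ⇒ 7p = 2 ⇒ p = 2/7, and the value is (6)·(2/7) + 3 = 33/7.
For the smuggler: with q = P(Land), equating Port's and Border's payoffs gives 5q + 4 = −2q + 5 ⇒ q = 1/7.

33/7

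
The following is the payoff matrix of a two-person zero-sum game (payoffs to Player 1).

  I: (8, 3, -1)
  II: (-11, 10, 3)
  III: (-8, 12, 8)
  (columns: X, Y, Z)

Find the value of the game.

Row minima: I → -1, II → -11, III → -8; maximin = -1.
Column maxima: X → 8, Y → 12, Z → 8; minimax = 8.
-1 ≠ 8, so there is no saddle point; optimal play is mixed.
II is strictly dominated by III, so Player 1 never plays it.
Y is strictly dominated by Z (it gives Player 1 strictly more in every row), so Player 2 never plays it.
On the remaining 2×2 (I, III vs X, Z):
Let Player 1 play I with probability p. Expected payoff against X: 8p + (-8)(1−p) = 16p − 8; against Z: (-1)p + 8(1−p) = −9p + 8.
Setting these equal: 16p − 8 = −9p + 8 ⇒ 25p = 16 ⇒ p = 16/25, and the value is (16)·(16/25) − 8 = 56/25.
For Player 2: with q = P(X), equating I's and III's payoffs gives 9q − 1 = −16q + 8 ⇒ q = 9/25.

56/25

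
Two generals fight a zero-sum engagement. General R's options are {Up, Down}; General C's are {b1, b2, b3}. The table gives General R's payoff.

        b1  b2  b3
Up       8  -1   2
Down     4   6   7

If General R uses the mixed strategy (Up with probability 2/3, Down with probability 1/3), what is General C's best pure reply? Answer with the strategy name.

If General C plays b1, General R's expected payoff is (2/3)·8 + (1/3)·4 = 20/3.
If General C plays b2, General R's expected payoff is (2/3)·(-1) + (1/3)·6 = 4/3.
If General C plays b3, General R's expected payoff is (2/3)·2 + (1/3)·7 = 11/3.
General C minimizes General R's payoff; the smallest is 4/3, so the best response is b2.

b2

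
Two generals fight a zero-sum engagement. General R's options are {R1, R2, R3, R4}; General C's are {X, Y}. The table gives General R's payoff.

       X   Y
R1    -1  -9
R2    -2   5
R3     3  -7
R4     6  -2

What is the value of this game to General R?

Row minima: R1 → -9, R2 → -2, R3 → -7, R4 → -2; maximin = -2.
Column maxima: X → 6, Y → 5; minimax = 5.
-2 ≠ 5, so there is no saddle point; optimal play is mixed.
R1 is strictly dominated by R3, so General R never plays it.
R3 is strictly dominated by R4, so General R never plays it.
On the remaining 2×2 (R2, R4 vs X, Y):
Let General R play R2 with probability p. Expected payoff against X: (-2)p + 6(1−p) = −8p + 6; against Y: 5p + (-2)(1−p) = 7p − 2.
Setting these equal: −8p + 6 = 7p − 2 ⇒ −15p = -8 ⇒ p = 8/15, and the value is (-8)·(8/15) + 6 = 26/15.
For General C: with q = P(X), equating R2's and R4's payoffs gives −7q + 5 = 8q − 2 ⇒ q = 7/15.

26/15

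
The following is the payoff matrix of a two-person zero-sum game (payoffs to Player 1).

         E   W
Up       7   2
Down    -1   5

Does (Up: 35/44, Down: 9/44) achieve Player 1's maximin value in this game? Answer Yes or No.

Against E this mix gives (35/44)·7 + (9/44)·(-1) = 59/11.
Against W this mix gives (35/44)·2 + (9/44)·5 = 115/44.
Player 2 will play W, holding Player 1 to 115/44. Shifting weight toward the row that does better against W would raise this floor (the equalizing mix achieves 37/11 against both W and E), so the proposed strategy is not optimal.

No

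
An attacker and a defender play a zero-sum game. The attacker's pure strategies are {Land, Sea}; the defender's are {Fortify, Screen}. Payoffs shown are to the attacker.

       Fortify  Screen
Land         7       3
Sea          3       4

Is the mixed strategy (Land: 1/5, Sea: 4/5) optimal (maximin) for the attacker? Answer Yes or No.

Against Fortify this mix gives (1/5)·7 + (4/5)·3 = 19/5.
Against Screen this mix gives (1/5)·3 + (4/5)·4 = 19/5.
All of the defender's active replies (Fortify, Screen) yield 19/5, and no column does worse for the attacker. The mix makes the defender indifferent and guarantees 19/5, so it is optimal.

Yes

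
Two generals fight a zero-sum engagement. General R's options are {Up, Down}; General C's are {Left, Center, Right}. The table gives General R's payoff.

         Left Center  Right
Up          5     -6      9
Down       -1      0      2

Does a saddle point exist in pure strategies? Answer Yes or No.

Row minima: Up → -6, Down → -1; maximin = -1.
Column maxima: Left → 5, Center → 0, Right → 9; minimax = 0.
-1 ≠ 0, so no pure-strategy equilibrium exists.

No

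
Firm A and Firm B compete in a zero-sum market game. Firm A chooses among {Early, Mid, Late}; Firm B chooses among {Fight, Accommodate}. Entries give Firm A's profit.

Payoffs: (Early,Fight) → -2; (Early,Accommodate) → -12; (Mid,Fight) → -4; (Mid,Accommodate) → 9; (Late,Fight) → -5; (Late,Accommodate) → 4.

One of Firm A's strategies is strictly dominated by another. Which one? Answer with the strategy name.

Mid gives a strictly higher payoff than Late against every column: -4 > -5, 9 > 4.
So Late is strictly dominated and Firm A never plays it.

Late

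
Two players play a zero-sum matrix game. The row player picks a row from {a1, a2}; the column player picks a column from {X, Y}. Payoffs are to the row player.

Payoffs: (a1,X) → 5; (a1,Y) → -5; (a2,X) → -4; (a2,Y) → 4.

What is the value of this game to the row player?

0

Row minima: a1 → -5, a2 → -4; maximin = -4.
Column maxima: X → 5, Y → 4; minimax = 4.
-4 ≠ 4, so there is no saddle point; optimal play is mixed.
Let the row player play a1 with probability p. Expected payoff against X: 5p + (-4)(1−p) = 9p − 4; against Y: (-5)p + 4(1−p) = −9p + 4.
Setting these equal: 9p − 4 = −9p + 4 ⇒ 18p = 8 ⇒ p = 4/9, and the value is (9)·(4/9) − 4 = 0.
For the column player: with q = P(X), equating a1's and a2's payoffs gives 10q − 5 = −8q + 4 ⇒ q = 1/2.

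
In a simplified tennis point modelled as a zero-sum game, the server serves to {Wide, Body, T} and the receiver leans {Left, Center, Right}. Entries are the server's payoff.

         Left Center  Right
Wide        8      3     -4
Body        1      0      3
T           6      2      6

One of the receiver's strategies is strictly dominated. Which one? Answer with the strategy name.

Left

Center holds the server's payoff strictly below Left in every row: 3 < 8, 0 < 1, 2 < 6.
So Left is strictly dominated for the receiver.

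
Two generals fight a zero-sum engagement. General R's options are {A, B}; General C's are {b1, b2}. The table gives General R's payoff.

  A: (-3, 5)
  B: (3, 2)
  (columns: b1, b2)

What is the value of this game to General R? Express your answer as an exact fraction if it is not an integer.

Row minima: A → -3, B → 2; maximin = 2.
Column maxima: b1 → 3, b2 → 5; minimax = 3.
2 ≠ 3, so there is no saddle point; optimal play is mixed.
Let General R play A with probability p. Expected payoff against b1: (-3)p + 3(1−p) = −6p + 3; against b2: 5p + 2(1−p) = 3p + 2.
Setting these equal: −6p + 3 = 3p + 2 ⇒ −9p = -1 ⇒ p = 1/9, and the value is (-6)·(1/9) + 3 = 7/3.
For General C: with q = P(b1), equating A's and B's payoffs gives −8q + 5 = q + 2 ⇒ q = 1/3.

7/3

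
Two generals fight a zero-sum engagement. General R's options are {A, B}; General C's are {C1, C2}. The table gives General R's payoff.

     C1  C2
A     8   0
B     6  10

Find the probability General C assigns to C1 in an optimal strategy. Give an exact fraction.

Row minima: A → 0, B → 6; maximin = 6.
Column maxima: C1 → 8, C2 → 10; minimax = 8.
6 ≠ 8, so there is no saddle point; optimal play is mixed.
Let General R play A with probability p. Expected payoff against C1: 8p + 6(1−p) = 2p + 6; against C2: 0p + 10(1−p) = −10p + 10.
Setting these equal: 2p + 6 = −10p + 10 ⇒ 12p = 4 ⇒ p = 1/3, and the value is (2)·(1/3) + 6 = 20/3.
For General C: with q = P(C1), equating A's and B's payoffs gives 8q = −4q + 10 ⇒ q = 5/6.

5/6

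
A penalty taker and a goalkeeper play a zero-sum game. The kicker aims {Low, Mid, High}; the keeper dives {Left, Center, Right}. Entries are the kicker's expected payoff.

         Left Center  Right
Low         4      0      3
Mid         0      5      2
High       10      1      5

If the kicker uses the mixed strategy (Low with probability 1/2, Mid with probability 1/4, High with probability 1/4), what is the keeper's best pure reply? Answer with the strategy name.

If the keeper plays Left, the kicker's expected payoff is (1/2)·4 + (1/4)·0 + (1/4)·10 = 9/2.
If the keeper plays Center, the kicker's expected payoff is (1/2)·0 + (1/4)·5 + (1/4)·1 = 3/2.
If the keeper plays Right, the kicker's expected payoff is (1/2)·3 + (1/4)·2 + (1/4)·5 = 13/4.
The keeper minimizes the kicker's payoff; the smallest is 3/2, so the best response is Center.

Center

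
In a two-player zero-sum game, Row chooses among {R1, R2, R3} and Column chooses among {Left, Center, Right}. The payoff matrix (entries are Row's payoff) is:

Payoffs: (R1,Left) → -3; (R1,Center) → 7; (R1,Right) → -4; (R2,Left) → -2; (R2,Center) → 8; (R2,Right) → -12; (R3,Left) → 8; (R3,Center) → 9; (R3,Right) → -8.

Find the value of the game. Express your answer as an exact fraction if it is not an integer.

Row minima: R1 → -4, R2 → -12, R3 → -8; maximin = -4.
Column maxima: Left → 8, Center → 9, Right → -4; minimax = -4.
Since maximin = minimax = -4, there is a saddle point and the value is -4.

-4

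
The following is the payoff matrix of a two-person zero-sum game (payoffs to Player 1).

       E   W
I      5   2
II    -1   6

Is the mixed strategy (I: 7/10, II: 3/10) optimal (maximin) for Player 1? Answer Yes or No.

Against E this mix gives (7/10)·5 + (3/10)·(-1) = 16/5.
Against W this mix gives (7/10)·2 + (3/10)·6 = 16/5.
All of Player 2's active replies (E, W) yield 16/5, and no column does worse for Player 1. The mix makes Player 2 indifferent and guarantees 16/5, so it is optimal.

Yes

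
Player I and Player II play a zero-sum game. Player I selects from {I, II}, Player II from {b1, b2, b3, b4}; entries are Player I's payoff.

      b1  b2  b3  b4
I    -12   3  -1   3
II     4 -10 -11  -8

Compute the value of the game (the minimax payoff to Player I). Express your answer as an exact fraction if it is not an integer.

Row minima: I → -12, II → -11; maximin = -11.
Column maxima: b1 → 4, b2 → 3, b3 → -1, b4 → 3; minimax = -1.
-11 ≠ -1, so there is no saddle point; optimal play is mixed.
b2 is strictly dominated by b3 (it gives Player I strictly more in every row), so Player II never plays it.
b4 is strictly dominated by b3 (it gives Player I strictly more in every row), so Player II never plays it.
On the remaining 2×2 (I, II vs b1, b3):
Let Player I play I with probability p. Expected payoff against b1: (-12)p + 4(1−p) = −16p + 4; against b3: (-1)p + (-11)(1−p) = 10p − 11.
Setting these equal: −16p + 4 = 10p − 11 ⇒ −26p = -15 ⇒ p = 15/26, and the value is (-16)·(15/26) + 4 = -68/13.
For Player II: with q = P(b1), equating I's and II's payoffs gives −11q − 1 = 15q − 11 ⇒ q = 5/13.

-68/13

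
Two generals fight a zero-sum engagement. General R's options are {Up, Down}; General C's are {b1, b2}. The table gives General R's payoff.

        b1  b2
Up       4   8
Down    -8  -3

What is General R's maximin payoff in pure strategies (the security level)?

Row minima: Up → 4, Down → -8.
The best of these is 4.

4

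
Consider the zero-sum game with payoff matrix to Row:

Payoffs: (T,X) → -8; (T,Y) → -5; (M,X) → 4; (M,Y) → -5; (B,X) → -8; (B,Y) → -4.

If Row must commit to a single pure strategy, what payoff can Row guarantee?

-5

Row minima: T → -8, M → -5, B → -8.
The best of these is -5.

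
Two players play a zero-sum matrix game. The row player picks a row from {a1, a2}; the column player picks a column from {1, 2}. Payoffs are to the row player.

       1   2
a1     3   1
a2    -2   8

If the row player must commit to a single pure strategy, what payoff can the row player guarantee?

1

Row minima: a1 → 1, a2 → -2.
The best of these is 1.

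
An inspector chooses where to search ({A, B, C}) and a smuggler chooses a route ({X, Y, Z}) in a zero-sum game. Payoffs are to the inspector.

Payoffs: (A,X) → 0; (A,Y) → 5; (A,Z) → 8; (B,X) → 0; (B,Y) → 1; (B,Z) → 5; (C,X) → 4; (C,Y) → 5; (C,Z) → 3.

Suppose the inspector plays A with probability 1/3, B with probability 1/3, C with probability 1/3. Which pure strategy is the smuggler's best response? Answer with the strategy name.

If the smuggler plays X, the inspector's expected payoff is (1/3)·0 + (1/3)·0 + (1/3)·4 = 4/3.
If the smuggler plays Y, the inspector's expected payoff is (1/3)·5 + (1/3)·1 + (1/3)·5 = 11/3.
If the smuggler plays Z, the inspector's expected payoff is (1/3)·8 + (1/3)·5 + (1/3)·3 = 16/3.
The smuggler minimizes the inspector's payoff; the smallest is 4/3, so the best response is X.

X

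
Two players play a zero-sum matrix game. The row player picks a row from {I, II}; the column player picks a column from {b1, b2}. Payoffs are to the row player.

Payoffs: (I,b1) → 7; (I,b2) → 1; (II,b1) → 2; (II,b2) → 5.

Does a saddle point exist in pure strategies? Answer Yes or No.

Row minima: I → 1, II → 2; maximin = 2.
Column maxima: b1 → 7, b2 → 5; minimax = 5.
2 ≠ 5, so no pure-strategy equilibrium exists.

No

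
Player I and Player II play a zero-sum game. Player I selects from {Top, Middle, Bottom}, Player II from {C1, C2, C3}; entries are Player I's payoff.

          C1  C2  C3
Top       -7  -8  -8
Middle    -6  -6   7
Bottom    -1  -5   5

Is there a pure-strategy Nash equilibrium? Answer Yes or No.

Row minima: Top → -8, Middle → -6, Bottom → -5; maximin = -5.
Column maxima: C1 → -1, C2 → -5, C3 → 7; minimax = -5.
maximin = minimax = -5, so a saddle point exists.

Yes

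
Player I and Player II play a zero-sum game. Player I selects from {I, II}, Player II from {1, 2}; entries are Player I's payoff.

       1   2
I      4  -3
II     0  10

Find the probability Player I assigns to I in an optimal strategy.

Row minima: I → -3, II → 0; maximin = 0.
Column maxima: 1 → 4, 2 → 10; minimax = 4.
0 ≠ 4, so there is no saddle point; optimal play is mixed.
Let Player I play I with probability p. Expected payoff against 1: 4p + 0(1−p) = 4p; against 2: (-3)p + 10(1−p) = −13p + 10.
Setting these equal: 4p = −13p + 10 ⇒ 17p = 10 ⇒ p = 10/17, and the value is (4)·(10/17) = 40/17.
For Player II: with q = P(1), equating I's and II's payoffs gives 7q − 3 = −10q + 10 ⇒ q = 13/17.

10/17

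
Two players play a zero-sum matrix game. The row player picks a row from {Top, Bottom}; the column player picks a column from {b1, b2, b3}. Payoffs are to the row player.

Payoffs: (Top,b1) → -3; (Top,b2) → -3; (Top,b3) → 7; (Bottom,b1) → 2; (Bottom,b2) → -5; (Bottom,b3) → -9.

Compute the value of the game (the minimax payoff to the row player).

-3

Row minima: Top → -3, Bottom → -9; maximin = -3.
Column maxima: b1 → 2, b2 → -3, b3 → 7; minimax = -3.
Since maximin = minimax = -3, there is a saddle point and the value is -3.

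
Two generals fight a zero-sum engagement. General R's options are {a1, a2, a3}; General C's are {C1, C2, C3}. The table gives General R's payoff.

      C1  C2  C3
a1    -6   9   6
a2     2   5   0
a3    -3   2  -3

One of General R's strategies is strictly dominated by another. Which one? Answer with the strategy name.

a2 gives a strictly higher payoff than a3 against every column: 2 > -3, 5 > 2, 0 > -3.
So a3 is strictly dominated and General R never plays it.

a3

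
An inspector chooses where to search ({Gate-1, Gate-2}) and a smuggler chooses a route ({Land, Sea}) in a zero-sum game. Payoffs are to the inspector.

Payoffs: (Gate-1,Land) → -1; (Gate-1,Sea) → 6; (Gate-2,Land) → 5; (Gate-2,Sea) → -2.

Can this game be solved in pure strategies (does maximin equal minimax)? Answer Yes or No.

No

Row minima: Gate-1 → -1, Gate-2 → -2; maximin = -1.
Column maxima: Land → 5, Sea → 6; minimax = 5.
-1 ≠ 5, so no pure-strategy equilibrium exists.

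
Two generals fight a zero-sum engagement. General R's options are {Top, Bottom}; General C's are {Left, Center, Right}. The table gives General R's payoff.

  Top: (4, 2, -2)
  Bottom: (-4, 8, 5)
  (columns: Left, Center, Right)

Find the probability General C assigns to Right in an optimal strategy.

8/15

Row minima: Top → -2, Bottom → -4; maximin = -2.
Column maxima: Left → 4, Center → 8, Right → 5; minimax = 4.
-2 ≠ 4, so there is no saddle point; optimal play is mixed.
Center is strictly dominated by Right (it gives General R strictly more in every row), so General C never plays it.
On the remaining 2×2 (Top, Bottom vs Left, Right):
Let General R play Top with probability p. Expected payoff against Left: 4p + (-4)(1−p) = 8p − 4; against Right: (-2)p + 5(1−p) = −7p + 5.
Setting these equal: 8p − 4 = −7p + 5 ⇒ 15p = 9 ⇒ p = 3/5, and the value is (8)·(3/5) − 4 = 4/5.
For General C: with q = P(Left), equating Top's and Bottom's payoffs gives 6q − 2 = −9q + 5 ⇒ q = 7/15.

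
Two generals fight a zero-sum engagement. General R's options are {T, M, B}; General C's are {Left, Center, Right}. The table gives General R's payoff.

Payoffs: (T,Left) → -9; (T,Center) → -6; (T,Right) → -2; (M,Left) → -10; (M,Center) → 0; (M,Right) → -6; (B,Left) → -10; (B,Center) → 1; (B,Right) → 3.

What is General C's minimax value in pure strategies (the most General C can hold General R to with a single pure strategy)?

Column maxima: Left → -9, Center → 1, Right → 3.
The smallest of these is -9.

-9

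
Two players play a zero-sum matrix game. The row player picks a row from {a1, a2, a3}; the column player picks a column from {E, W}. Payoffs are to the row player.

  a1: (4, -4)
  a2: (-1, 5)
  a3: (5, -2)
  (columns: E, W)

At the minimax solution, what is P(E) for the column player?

Row minima: a1 → -4, a2 → -1, a3 → -2; maximin = -1.
Column maxima: E → 5, W → 5; minimax = 5.
-1 ≠ 5, so there is no saddle point; optimal play is mixed.
a1 is strictly dominated by a3, so the row player never plays it.
On the remaining 2×2 (a2, a3 vs E, W):
Let the row player play a2 with probability p. Expected payoff against E: (-1)p + 5(1−p) = −6p + 5; against W: 5p + (-2)(1−p) = 7p − 2.
Setting these equal: −6p + 5 = 7p − 2 ⇒ −13p = -7 ⇒ p = 7/13, and the value is (-6)·(7/13) + 5 = 23/13.
For the column player: with q = P(E), equating a2's and a3's payoffs gives −6q + 5 = 7q − 2 ⇒ q = 7/13.

7/13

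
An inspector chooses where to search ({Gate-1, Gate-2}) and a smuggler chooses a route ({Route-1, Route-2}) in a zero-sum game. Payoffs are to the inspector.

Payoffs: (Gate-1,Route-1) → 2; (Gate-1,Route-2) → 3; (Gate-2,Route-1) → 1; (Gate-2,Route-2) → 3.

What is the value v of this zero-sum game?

2

Row minima: Gate-1 → 2, Gate-2 → 1; maximin = 2.
Column maxima: Route-1 → 2, Route-2 → 3; minimax = 2.
Since maximin = minimax = 2, there is a saddle point and the value is 2.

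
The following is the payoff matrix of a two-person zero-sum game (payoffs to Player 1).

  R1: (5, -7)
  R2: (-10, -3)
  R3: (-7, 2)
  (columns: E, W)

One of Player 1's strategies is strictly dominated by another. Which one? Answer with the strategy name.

R2

R3 gives a strictly higher payoff than R2 against every column: -7 > -10, 2 > -3.
So R2 is strictly dominated and Player 1 never plays it.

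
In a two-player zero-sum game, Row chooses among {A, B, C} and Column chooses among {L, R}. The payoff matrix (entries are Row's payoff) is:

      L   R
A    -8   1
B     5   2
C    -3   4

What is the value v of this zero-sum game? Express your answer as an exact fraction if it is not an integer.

Row minima: A → -8, B → 2, C → -3; maximin = 2.
Column maxima: L → 5, R → 4; minimax = 4.
2 ≠ 4, so there is no saddle point; optimal play is mixed.
A is strictly dominated by B, so Row never plays it.
On the remaining 2×2 (B, C vs L, R):
Let Row play B with probability p. Expected payoff against L: 5p + (-3)(1−p) = 8p − 3; against R: 2p + 4(1−p) = −2p + 4.
Setting these equal: 8p − 3 = −2p + 4 ⇒ 10p = 7 ⇒ p = 7/10, and the value is (8)·(7/10) − 3 = 13/5.
For Column: with q = P(L), equating B's and C's payoffs gives 3q + 2 = −7q + 4 ⇒ q = 1/5.

13/5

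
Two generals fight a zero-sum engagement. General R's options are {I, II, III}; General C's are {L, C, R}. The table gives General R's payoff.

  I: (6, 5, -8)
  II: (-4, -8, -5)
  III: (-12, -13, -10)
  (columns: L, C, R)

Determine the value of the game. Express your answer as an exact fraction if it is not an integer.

Row minima: I → -8, II → -8, III → -13; maximin = -8.
Column maxima: L → 6, C → 5, R → -5; minimax = -5.
-8 ≠ -5, so there is no saddle point; optimal play is mixed.
III is strictly dominated by I, so General R never plays it.
L is strictly dominated by C (it gives General R strictly more in every row), so General C never plays it.
On the remaining 2×2 (I, II vs C, R):
Let General R play I with probability p. Expected payoff against C: 5p + (-8)(1−p) = 13p − 8; against R: (-8)p + (-5)(1−p) = −3p − 5.
Setting these equal: 13p − 8 = −3p − 5 ⇒ 16p = 3 ⇒ p = 3/16, and the value is (13)·(3/16) − 8 = -89/16.
For General C: with q = P(C), equating I's and II's payoffs gives 13q − 8 = −3q − 5 ⇒ q = 3/16.

-89/16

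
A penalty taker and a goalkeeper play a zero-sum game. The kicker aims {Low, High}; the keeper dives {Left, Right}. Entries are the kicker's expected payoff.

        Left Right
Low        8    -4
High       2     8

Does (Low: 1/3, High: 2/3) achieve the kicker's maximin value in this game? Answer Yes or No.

Against Left this mix gives (1/3)·8 + (2/3)·2 = 4.
Against Right this mix gives (1/3)·(-4) + (2/3)·8 = 4.
All of the keeper's active replies (Left, Right) yield 4, and no column does worse for the kicker. The mix makes the keeper indifferent and guarantees 4, so it is optimal.

Yes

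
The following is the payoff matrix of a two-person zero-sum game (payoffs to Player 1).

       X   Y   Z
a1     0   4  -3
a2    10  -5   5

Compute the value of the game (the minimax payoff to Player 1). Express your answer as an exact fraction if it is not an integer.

Row minima: a1 → -3, a2 → -5; maximin = -3.
Column maxima: X → 10, Y → 4, Z → 5; minimax = 4.
-3 ≠ 4, so there is no saddle point; optimal play is mixed.
X is strictly dominated by Z (it gives Player 1 strictly more in every row), so Player 2 never plays it.
On the remaining 2×2 (a1, a2 vs Y, Z):
Let Player 1 play a1 with probability p. Expected payoff against Y: 4p + (-5)(1−p) = 9p − 5; against Z: (-3)p + 5(1−p) = −8p + 5.
Setting these equal: 9p − 5 = −8p + 5 ⇒ 17p = 10 ⇒ p = 10/17, and the value is (9)·(10/17) − 5 = 5/17.
For Player 2: with q = P(Y), equating a1's and a2's payoffs gives 7q − 3 = −10q + 5 ⇒ q = 8/17.

5/17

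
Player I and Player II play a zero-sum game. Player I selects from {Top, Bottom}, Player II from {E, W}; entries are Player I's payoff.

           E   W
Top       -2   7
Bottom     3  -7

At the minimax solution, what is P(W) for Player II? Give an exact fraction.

5/19

Row minima: Top → -2, Bottom → -7; maximin = -2.
Column maxima: E → 3, W → 7; minimax = 3.
-2 ≠ 3, so there is no saddle point; optimal play is mixed.
Let Player I play Top with probability p. Expected payoff against E: (-2)p + 3(1−p) = −5p + 3; against W: 7p + (-7)(1−p) = 14p − 7.
Setting these equal: −5p + 3 = 14p − 7 ⇒ −19p = -10 ⇒ p = 10/19, and the value is (-5)·(10/19) + 3 = 7/19.
For Player II: with q = P(E), equating Top's and Bottom's payoffs gives −9q + 7 = 10q − 7 ⇒ q = 14/19.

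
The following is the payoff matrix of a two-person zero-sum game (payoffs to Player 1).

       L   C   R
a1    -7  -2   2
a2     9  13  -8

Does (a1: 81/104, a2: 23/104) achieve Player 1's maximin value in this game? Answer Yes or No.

Against L this mix gives (81/104)·(-7) + (23/104)·9 = -45/13.
Against C this mix gives (81/104)·(-2) + (23/104)·13 = 137/104.
Against R this mix gives (81/104)·2 + (23/104)·(-8) = -11/52.
Player 2 will play L, holding Player 1 to -45/13. Shifting weight toward the row that does better against L would raise this floor (the equalizing mix achieves -19/13 against both L and R), so the proposed strategy is not optimal.

No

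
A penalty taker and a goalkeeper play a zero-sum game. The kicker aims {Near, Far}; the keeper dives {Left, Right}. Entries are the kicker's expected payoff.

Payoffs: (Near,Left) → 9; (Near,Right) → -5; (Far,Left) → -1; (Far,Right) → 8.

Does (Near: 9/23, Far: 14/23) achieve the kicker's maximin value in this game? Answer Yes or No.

Against Left this mix gives (9/23)·9 + (14/23)·(-1) = 67/23.
Against Right this mix gives (9/23)·(-5) + (14/23)·8 = 67/23.
All of the keeper's active replies (Left, Right) yield 67/23, and no column does worse for the kicker. The mix makes the keeper indifferent and guarantees 67/23, so it is optimal.

Yes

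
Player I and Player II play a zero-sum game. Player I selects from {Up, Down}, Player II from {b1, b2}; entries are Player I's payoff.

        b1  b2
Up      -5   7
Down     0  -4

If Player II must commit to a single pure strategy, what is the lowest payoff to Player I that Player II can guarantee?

Column maxima: b1 → 0, b2 → 7.
The smallest of these is 0.

0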